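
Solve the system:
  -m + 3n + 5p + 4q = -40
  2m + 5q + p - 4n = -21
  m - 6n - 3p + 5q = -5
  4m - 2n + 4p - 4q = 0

m = 4, n = 2, p = -6, q = -3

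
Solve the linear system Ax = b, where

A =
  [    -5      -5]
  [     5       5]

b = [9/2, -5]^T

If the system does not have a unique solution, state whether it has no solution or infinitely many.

no solution

Row-reduce:
R1 ← R1 / (-5).
R2 ← R2 − 5·R1.
Row 2 reduces to 0 = -1/2, a contradiction. The system is inconsistent.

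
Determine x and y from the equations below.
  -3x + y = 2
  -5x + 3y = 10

x = 1, y = 5

Row-reduce the augmented matrix:
R1 ← R1 / (-3).
R2 ← R2 + 5·R1.
R2 ← R2 / (4/3).
R1 ← R1 + 1/3·R2.
Reading off the reduced rows gives x = 1, y = 5.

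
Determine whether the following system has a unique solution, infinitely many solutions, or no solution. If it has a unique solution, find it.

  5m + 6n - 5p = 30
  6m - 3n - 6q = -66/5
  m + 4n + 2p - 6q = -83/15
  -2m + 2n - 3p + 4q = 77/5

m = 9/5, n = 8/3, p = -1, q = 8/3

Row-reduce the augmented matrix:
R1 ← R1 / (5).
R2 ← R2 − 6·R1.
R3 ← R3 − 1·R1.
R4 ← R4 + 2·R1.
R2 ← R2 / (-51/5).
R1 ← R1 − 6/5·R2.
R3 ← R3 − 14/5·R2.
R4 ← R4 − 22/5·R2.
R3 ← R3 / (79/17).
R1 ← R1 + 5/17·R3.
R2 ← R2 + 10/17·R3.
R4 ← R4 + 41/17·R3.
R4 ← R4 / (-202/79).
R1 ← R1 + 94/79·R4.
R2 ← R2 + 30/79·R4.
R3 ← R3 + 130/79·R4.
Reading off the reduced rows gives m = 9/5, n = 8/3, p = -1, q = 8/3.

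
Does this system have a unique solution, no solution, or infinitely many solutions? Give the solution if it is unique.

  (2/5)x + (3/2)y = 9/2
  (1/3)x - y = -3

x = 0, y = 3

Row-reduce the augmented matrix:
R1 ← R1 / (2/5).
R2 ← R2 − 1/3·R1.
R2 ← R2 / (-9/4).
R1 ← R1 − 15/4·R2.
Reading off the reduced rows gives x = 0, y = 3.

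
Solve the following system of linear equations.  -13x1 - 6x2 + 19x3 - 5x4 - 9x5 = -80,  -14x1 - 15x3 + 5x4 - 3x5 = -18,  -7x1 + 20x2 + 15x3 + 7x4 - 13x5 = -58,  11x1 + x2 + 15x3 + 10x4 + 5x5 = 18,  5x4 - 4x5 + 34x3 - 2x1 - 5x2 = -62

infinitely many solutions

Row-reduce:
R1 ← R1 / (-13).
R2 ← R2 + 14·R1.
R3 ← R3 + 7·R1.
R4 ← R4 − 11·R1.
R5 ← R5 + 2·R1.
R2 ← R2 / (84/13).
R1 ← R1 − 6/13·R2.
R3 ← R3 − 302/13·R2.
R4 ← R4 + 53/13·R2.
R5 ← R5 + 53/13·R2.
R3 ← R3 / (5555/42).
R1 ← R1 − 15/14·R3.
R2 ← R2 + 461/84·R3.
R4 ← R4 − 731/84·R3.
R5 ← R5 − 731/84·R3.
R4 ← R4 / (78549/5555).
R1 ← R1 + 148/1111·R4.
R2 ← R2 − 2556/5555·R4.
R3 ← R3 + 1161/5555·R4.
R5 ← R5 − 78549/5555·R4.
Rank is 4 with 5 unknowns, leaving x5 free.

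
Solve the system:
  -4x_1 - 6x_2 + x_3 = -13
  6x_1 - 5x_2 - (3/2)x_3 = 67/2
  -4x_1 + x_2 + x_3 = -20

Row-reduce:
R1 ← R1 / (-4).
R2 ← R2 − 6·R1.
R3 ← R3 + 4·R1.
R2 ← R2 / (-14).
R1 ← R1 − 3/2·R2.
R3 ← R3 − 7·R2.
Rank is 2 with 3 unknowns, leaving x_3 free.

infinitely many solutions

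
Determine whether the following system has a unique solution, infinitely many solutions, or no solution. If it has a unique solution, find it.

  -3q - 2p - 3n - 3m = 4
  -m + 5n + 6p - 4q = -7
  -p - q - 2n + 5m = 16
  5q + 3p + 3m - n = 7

m = 2, n = -3, p = 1, q = -1

Row-reduce the augmented matrix:
R1 ← R1 / (-3).
R2 ← R2 + 1·R1.
R3 ← R3 − 5·R1.
R4 ← R4 − 3·R1.
R2 ← R2 / (6).
R1 ← R1 − 1·R2.
R3 ← R3 + 7·R2.
R4 ← R4 + 4·R2.
R3 ← R3 / (31/9).
R1 ← R1 + 4/9·R3.
R2 ← R2 − 10/9·R3.
R4 ← R4 − 49/9·R3.
R4 ← R4 / (931/62).
R1 ← R1 − 17/62·R4.
R2 ← R2 − 159/62·R4.
R3 ← R3 + 171/62·R4.
Reading off the reduced rows gives m = 2, n = -3, p = 1, q = -1.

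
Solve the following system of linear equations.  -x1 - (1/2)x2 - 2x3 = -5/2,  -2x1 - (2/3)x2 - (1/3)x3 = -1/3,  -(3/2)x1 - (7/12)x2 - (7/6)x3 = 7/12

Row-reduce:
R1 ← R1 / (-1).
R2 ← R2 + 2·R1.
R3 ← R3 + 3/2·R1.
R2 ← R2 / (1/3).
R1 ← R1 − 1/2·R2.
R3 ← R3 − 1/6·R2.
Row 3 reduces to 0 = 2, a contradiction. The system is inconsistent.

no solution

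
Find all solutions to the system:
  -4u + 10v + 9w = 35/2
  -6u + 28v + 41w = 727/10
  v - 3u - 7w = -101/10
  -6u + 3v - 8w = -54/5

u = 0, v = 2/5, w = 3/2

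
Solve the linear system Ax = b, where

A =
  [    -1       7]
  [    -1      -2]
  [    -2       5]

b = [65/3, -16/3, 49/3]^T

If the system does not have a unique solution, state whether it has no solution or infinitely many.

x_1 = -2/3, x_2 = 3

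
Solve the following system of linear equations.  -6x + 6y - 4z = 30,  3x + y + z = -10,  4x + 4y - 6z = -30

Row-reduce the augmented matrix:
R1 ← R1 / (-6).
R2 ← R2 − 3·R1.
R3 ← R3 − 4·R1.
R2 ← R2 / (4).
R1 ← R1 + 1·R2.
R3 ← R3 − 8·R2.
R3 ← R3 / (-20/3).
R1 ← R1 − 5/12·R3.
R2 ← R2 + 1/4·R3.
Reading off the reduced rows gives x = -5, y = 2, z = 3.

x = -5, y = 2, z = 3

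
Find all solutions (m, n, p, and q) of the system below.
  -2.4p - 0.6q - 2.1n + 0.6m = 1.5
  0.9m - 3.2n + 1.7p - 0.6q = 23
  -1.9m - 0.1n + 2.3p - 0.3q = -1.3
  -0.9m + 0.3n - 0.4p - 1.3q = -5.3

m = 6, n = -3, p = 4, q = -2

Row-reduce the augmented matrix:
R1 ← R1 / (3/5).
R2 ← R2 − 9/10·R1.
R3 ← R3 + 19/10·R1.
R4 ← R4 + 9/10·R1.
R2 ← R2 / (-1/20).
R1 ← R1 + 7/2·R2.
R3 ← R3 + 27/4·R2.
R4 ← R4 + 57/20·R2.
R3 ← R3 / (-3604/5).
R1 ← R1 + 375·R3.
R2 ← R2 + 106·R3.
R4 ← R4 + 3061/10·R3.
R4 ← R4 / (-84097/72080).
R1 ← R1 − 1549/7208·R4.
R2 ← R2 − 19/68·R4.
R3 ← R3 − 427/7208·R4.
Reading off the reduced rows gives m = 6, n = -3, p = 4, q = -2.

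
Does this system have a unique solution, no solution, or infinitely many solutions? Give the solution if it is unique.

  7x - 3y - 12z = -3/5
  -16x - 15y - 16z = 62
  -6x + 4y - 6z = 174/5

x = -3, y = 6/5, z = -2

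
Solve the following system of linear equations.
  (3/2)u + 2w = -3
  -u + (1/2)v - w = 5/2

Row-reduce:
R1 ← R1 / (3/2).
R2 ← R2 + 1·R1.
R2 ← R2 / (1/2).
Rank is 2 with 3 unknowns, leaving w free.

infinitely many solutions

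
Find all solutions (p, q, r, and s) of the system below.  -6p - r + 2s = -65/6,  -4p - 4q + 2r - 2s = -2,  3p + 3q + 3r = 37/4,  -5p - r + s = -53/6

p = 4/3, q = 1/4, r = 3/2, s = -2/3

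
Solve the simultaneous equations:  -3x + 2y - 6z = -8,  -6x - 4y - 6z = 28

infinitely many solutions

Row-reduce:
R1 ← R1 / (-3).
R2 ← R2 + 6·R1.
R2 ← R2 / (-8).
R1 ← R1 + 2/3·R2.
Rank is 2 with 3 unknowns, leaving z free.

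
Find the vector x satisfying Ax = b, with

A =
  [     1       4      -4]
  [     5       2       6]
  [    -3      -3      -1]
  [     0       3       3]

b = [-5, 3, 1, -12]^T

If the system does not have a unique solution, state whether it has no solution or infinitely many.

Row-reduce the augmented matrix:
R2 ← R2 − 5·R1.
R3 ← R3 + 3·R1.
R2 ← R2 / (-18).
R1 ← R1 − 4·R2.
R3 ← R3 − 9·R2.
R4 ← R4 − 3·R2.
Swap R3 and R4.
R3 ← R3 / (22/3).
R1 ← R1 − 16/9·R3.
R2 ← R2 + 13/9·R3.
R4 reduces to 0 = 0, so the extra equation is consistent.
Reading off the reduced rows gives x_1 = 3, x_2 = -3, x_3 = -1.

x_1 = 3, x_2 = -3, x_3 = -1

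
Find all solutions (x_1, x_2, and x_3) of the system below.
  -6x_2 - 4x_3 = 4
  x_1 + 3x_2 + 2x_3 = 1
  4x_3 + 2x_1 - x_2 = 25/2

x_1 = 3, x_2 = -3/2, x_3 = 5/4

Row-reduce the augmented matrix:
Swap R1 and R2.
R3 ← R3 − 2·R1.
R2 ← R2 / (-6).
R1 ← R1 − 3·R2.
R3 ← R3 + 7·R2.
R3 ← R3 / (14/3).
R2 ← R2 − 2/3·R3.
Reading off the reduced rows gives x_1 = 3, x_2 = -3/2, x_3 = 5/4.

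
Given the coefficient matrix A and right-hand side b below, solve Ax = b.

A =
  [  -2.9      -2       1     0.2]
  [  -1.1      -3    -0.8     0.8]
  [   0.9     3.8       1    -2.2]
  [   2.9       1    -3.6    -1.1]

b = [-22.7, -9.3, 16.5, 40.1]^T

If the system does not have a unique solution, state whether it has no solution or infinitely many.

Row-reduce the augmented matrix:
R1 ← R1 / (-29/10).
R2 ← R2 + 11/10·R1.
R3 ← R3 − 9/10·R1.
R4 ← R4 − 29/10·R1.
R2 ← R2 / (-65/29).
R1 ← R1 − 20/29·R2.
R3 ← R3 − 461/145·R2.
R4 ← R4 + 1·R2.
R3 ← R3 / (-589/1625).
R1 ← R1 + 46/65·R3.
R2 ← R2 − 171/325·R3.
R4 ← R4 + 674/325·R3.
R4 ← R4 / (1591/310).
R1 ← R1 − 72/31·R4.
R2 ← R2 + 60/31·R4.
R3 ← R3 − 95/31·R4.
Reading off the reduced rows gives x_1 = 5, x_2 = 1, x_3 = -5, x_4 = -6.

x_1 = 5, x_2 = 1, x_3 = -5, x_4 = -6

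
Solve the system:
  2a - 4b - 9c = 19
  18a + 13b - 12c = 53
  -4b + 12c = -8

Row-reduce the augmented matrix:
R1 ← R1 / (2).
R2 ← R2 − 18·R1.
R2 ← R2 / (49).
R1 ← R1 + 2·R2.
R3 ← R3 + 4·R2.
R3 ← R3 / (864/49).
R1 ← R1 + 165/98·R3.
R2 ← R2 − 69/49·R3.
Reading off the reduced rows gives a = 3, b = -1, c = -1.

a = 3, b = -1, c = -1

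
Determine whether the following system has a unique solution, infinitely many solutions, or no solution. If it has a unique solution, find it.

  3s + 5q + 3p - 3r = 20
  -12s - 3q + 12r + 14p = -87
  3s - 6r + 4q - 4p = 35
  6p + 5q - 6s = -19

no solution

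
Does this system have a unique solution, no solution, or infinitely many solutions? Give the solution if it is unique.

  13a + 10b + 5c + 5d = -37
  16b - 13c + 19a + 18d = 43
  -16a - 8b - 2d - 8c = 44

Row-reduce:
R1 ← R1 / (13).
R2 ← R2 − 19·R1.
R3 ← R3 + 16·R1.
R2 ← R2 / (18/13).
R1 ← R1 − 10/13·R2.
R3 ← R3 − 56/13·R2.
R3 ← R3 / (184/3).
R1 ← R1 − 35/3·R3.
R2 ← R2 + 44/3·R3.
Rank is 3 with 4 unknowns, leaving d free.

infinitely many solutions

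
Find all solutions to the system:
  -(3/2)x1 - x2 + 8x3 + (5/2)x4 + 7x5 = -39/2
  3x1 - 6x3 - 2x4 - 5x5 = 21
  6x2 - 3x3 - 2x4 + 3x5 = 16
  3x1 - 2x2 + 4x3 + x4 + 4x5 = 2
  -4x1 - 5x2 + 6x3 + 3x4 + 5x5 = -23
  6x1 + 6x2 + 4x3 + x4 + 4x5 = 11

Row-reduce:
R1 ← R1 / (-3/2).
R2 ← R2 − 3·R1.
R4 ← R4 − 3·R1.
R5 ← R5 + 4·R1.
R6 ← R6 − 6·R1.
R2 ← R2 / (-2).
R1 ← R1 − 2/3·R2.
R3 ← R3 − 6·R2.
R4 ← R4 + 4·R2.
R5 ← R5 + 7/3·R2.
R6 ← R6 − 2·R2.
R3 ← R3 / (27).
R1 ← R1 + 2·R3.
R2 ← R2 + 5·R3.
R5 ← R5 + 27·R3.
R6 ← R6 − 46·R3.
Swap R4 and R5.
R4 ← R4 / (-1/6).
R1 ← R1 + 4/27·R4.
R2 ← R2 + 11/54·R4.
R3 ← R3 − 7/27·R4.
R6 ← R6 − 56/27·R4.
Swap R5 and R6.
R5 ← R5 / (1687/27).
R1 ← R1 + 125/27·R5.
R2 ← R2 + 164/27·R5.
R3 ← R3 − 275/27·R5.
R4 ← R4 + 35·R5.
Row 6 reduces to 0 = -1, a contradiction. The system is inconsistent.

no solution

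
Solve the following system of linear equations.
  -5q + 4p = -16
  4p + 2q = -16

Row-reduce the augmented matrix:
R1 ← R1 / (4).
R2 ← R2 − 4·R1.
R2 ← R2 / (7).
R1 ← R1 + 5/4·R2.
Reading off the reduced rows gives p = -4, q = 0.

p = -4, q = 0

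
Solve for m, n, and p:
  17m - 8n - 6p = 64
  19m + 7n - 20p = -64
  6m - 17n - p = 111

Row-reduce the augmented matrix:
R1 ← R1 / (17).
R2 ← R2 − 19·R1.
R3 ← R3 − 6·R1.
R2 ← R2 / (271/17).
R1 ← R1 + 8/17·R2.
R3 ← R3 + 241/17·R2.
R3 ← R3 / (-2901/271).
R1 ← R1 + 202/271·R3.
R2 ← R2 + 226/271·R3.
Reading off the reduced rows gives m = 2, n = -6, p = 3.

m = 2, n = -6, p = 3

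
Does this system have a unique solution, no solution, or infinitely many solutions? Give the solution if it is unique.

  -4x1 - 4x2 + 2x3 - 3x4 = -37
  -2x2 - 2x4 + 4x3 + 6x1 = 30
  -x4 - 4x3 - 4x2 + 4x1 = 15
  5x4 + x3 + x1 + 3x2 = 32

Row-reduce the augmented matrix:
R1 ← R1 / (-4).
R2 ← R2 − 6·R1.
R3 ← R3 − 4·R1.
R4 ← R4 − 1·R1.
R2 ← R2 / (-8).
R1 ← R1 − 1·R2.
R3 ← R3 + 8·R2.
R4 ← R4 − 2·R2.
R3 ← R3 / (-9).
R1 ← R1 − 3/8·R3.
R2 ← R2 + 7/8·R3.
R4 ← R4 − 13/4·R3.
R4 ← R4 / (127/36).
R1 ← R1 − 1/24·R4.
R2 ← R2 − 41/72·R4.
R3 ← R3 + 5/18·R4.
Reading off the reduced rows gives x1 = 6, x2 = 0, x3 = 1, x4 = 5.

x1 = 6, x2 = 0, x3 = 1, x4 = 5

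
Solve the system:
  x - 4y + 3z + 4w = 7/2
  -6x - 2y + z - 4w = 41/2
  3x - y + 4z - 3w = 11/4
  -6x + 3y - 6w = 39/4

Row-reduce the augmented matrix:
R2 ← R2 + 6·R1.
R3 ← R3 − 3·R1.
R4 ← R4 + 6·R1.
R2 ← R2 / (-26).
R1 ← R1 + 4·R2.
R3 ← R3 − 11·R2.
R4 ← R4 + 21·R2.
R3 ← R3 / (79/26).
R1 ← R1 − 1/13·R3.
R2 ← R2 + 19/26·R3.
R4 ← R4 − 69/26·R3.
R4 ← R4 / (597/79).
R1 ← R1 − 86/79·R4.
R2 ← R2 + 185/79·R4.
R3 ← R3 + 170/79·R4.
Reading off the reduced rows gives x = -3/2, y = -11/4, z = 0, w = -3/2.

x = -3/2, y = -11/4, z = 0, w = -3/2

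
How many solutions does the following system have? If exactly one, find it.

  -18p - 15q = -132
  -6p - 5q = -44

infinitely many solutions

Row-reduce:
R1 ← R1 / (-18).
R2 ← R2 + 6·R1.
Rank is 1 with 2 unknowns, leaving q free.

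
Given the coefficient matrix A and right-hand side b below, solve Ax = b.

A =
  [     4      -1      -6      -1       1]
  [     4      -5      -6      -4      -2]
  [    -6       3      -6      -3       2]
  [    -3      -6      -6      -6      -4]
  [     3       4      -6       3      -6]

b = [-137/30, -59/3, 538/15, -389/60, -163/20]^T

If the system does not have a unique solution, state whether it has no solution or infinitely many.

x_1 = -11/4, x_2 = 12/5, x_3 = -1, x_4 = -1/2, x_5 = 7/3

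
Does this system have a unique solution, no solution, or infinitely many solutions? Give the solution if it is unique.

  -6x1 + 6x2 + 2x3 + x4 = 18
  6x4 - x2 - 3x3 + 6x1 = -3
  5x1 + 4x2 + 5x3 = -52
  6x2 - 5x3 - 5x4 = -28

x1 = -6, x2 = -3, x3 = -2, x4 = 4

Row-reduce the augmented matrix:
R1 ← R1 / (-6).
R2 ← R2 − 6·R1.
R3 ← R3 − 5·R1.
R2 ← R2 / (5).
R1 ← R1 + 1·R2.
R3 ← R3 − 9·R2.
R4 ← R4 − 6·R2.
R3 ← R3 / (127/15).
R1 ← R1 + 8/15·R3.
R2 ← R2 + 1/5·R3.
R4 ← R4 + 19/5·R3.
R4 ← R4 / (-4745/254).
R1 ← R1 − 125/254·R4.
R2 ← R2 − 285/254·R4.
R3 ← R3 + 353/254·R4.
Reading off the reduced rows gives x1 = -6, x2 = -3, x3 = -2, x4 = 4.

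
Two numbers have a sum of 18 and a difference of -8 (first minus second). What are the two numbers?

first number: 5, second number: 13

Let x = first number, y = second number.
  x + y = 18
  x - y = -8
Row-reduce the augmented matrix:
R2 ← R2 − 1·R1.
R2 ← R2 / (-2).
R1 ← R1 − 1·R2.
Reading off the reduced rows gives x = 5, y = 13.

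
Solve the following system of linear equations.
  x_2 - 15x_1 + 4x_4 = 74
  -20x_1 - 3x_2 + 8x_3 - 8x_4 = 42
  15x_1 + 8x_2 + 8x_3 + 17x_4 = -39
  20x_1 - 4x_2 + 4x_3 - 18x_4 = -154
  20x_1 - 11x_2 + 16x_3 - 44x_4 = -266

Row-reduce the augmented matrix:
R1 ← R1 / (-15).
R2 ← R2 + 20·R1.
R3 ← R3 − 15·R1.
R4 ← R4 − 20·R1.
R5 ← R5 − 20·R1.
R2 ← R2 / (-13/3).
R1 ← R1 + 1/15·R2.
R3 ← R3 − 9·R2.
R4 ← R4 + 8/3·R2.
R5 ← R5 + 29/3·R2.
R3 ← R3 / (320/13).
R1 ← R1 + 8/65·R3.
R2 ← R2 + 24/13·R3.
R4 ← R4 + 12/13·R3.
R5 ← R5 + 24/13·R3.
R4 ← R4 / (-377/80).
R1 ← R1 + 19/200·R4.
R2 ← R2 − 103/40·R4.
R3 ← R3 + 87/320·R4.
R5 ← R5 + 377/40·R4.
R5 reduces to 0 = 0, so the extra equation is consistent.
Reading off the reduced rows gives x_1 = -4, x_2 = -6, x_3 = -2, x_4 = 5.

x_1 = -4, x_2 = -6, x_3 = -2, x_4 = 5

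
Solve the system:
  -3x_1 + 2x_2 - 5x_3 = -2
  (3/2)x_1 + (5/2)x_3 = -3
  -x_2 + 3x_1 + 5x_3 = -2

Row-reduce:
R1 ← R1 / (-3).
R2 ← R2 − 3/2·R1.
R3 ← R3 − 3·R1.
R1 ← R1 + 2/3·R2.
R3 ← R3 − 1·R2.
Rank is 2 with 3 unknowns, leaving x_3 free.

infinitely many solutions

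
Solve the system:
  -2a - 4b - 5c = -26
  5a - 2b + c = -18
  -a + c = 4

Row-reduce the augmented matrix:
R1 ← R1 / (-2).
R2 ← R2 − 5·R1.
R3 ← R3 + 1·R1.
R2 ← R2 / (-12).
R1 ← R1 − 2·R2.
R3 ← R3 − 2·R2.
R3 ← R3 / (19/12).
R1 ← R1 − 7/12·R3.
R2 ← R2 − 23/24·R3.
Reading off the reduced rows gives a = -2, b = 5, c = 2.

a = -2, b = 5, c = 2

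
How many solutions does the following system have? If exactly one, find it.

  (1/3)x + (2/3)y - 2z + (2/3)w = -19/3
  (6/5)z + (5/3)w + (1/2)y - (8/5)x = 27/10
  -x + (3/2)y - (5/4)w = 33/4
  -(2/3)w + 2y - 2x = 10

Row-reduce the augmented matrix:
R1 ← R1 / (1/3).
R2 ← R2 + 8/5·R1.
R3 ← R3 + 1·R1.
R4 ← R4 + 2·R1.
R2 ← R2 / (37/10).
R1 ← R1 − 2·R2.
R3 ← R3 − 7/2·R2.
R4 ← R4 − 6·R2.
R3 ← R3 / (72/37).
R1 ← R1 + 54/37·R3.
R2 ← R2 + 84/37·R3.
R4 ← R4 − 60/37·R3.
R4 ← R4 / (-97/72).
R1 ← R1 + 169/48·R4.
R2 ← R2 + 229/72·R4.
R3 ← R3 + 1711/864·R4.
Reading off the reduced rows gives x = -3, y = 1, z = 2, w = -3.

x = -3, y = 1, z = 2, w = -3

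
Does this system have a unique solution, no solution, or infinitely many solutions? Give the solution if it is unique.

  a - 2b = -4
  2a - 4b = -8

Row-reduce:
R2 ← R2 − 2·R1.
Rank is 1 with 2 unknowns, leaving b free.

infinitely many solutions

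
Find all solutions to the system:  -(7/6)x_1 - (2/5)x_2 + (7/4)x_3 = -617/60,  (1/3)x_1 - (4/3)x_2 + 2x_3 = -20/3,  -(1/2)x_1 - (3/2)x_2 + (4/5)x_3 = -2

x_1 = 2, x_2 = -2, x_3 = -5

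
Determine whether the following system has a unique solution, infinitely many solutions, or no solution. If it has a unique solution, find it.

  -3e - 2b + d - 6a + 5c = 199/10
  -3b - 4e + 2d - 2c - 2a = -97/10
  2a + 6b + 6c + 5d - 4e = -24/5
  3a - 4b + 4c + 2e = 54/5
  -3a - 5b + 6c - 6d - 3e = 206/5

Row-reduce the augmented matrix:
R1 ← R1 / (-6).
R2 ← R2 + 2·R1.
R3 ← R3 − 2·R1.
R4 ← R4 − 3·R1.
R5 ← R5 + 3·R1.
R2 ← R2 / (-7/3).
R1 ← R1 − 1/3·R2.
R3 ← R3 − 16/3·R2.
R4 ← R4 + 5·R2.
R5 ← R5 + 4·R2.
R3 ← R3 / (-5/7).
R1 ← R1 + 19/14·R3.
R2 ← R2 − 11/7·R3.
R4 ← R4 − 201/14·R3.
R5 ← R5 − 137/14·R3.
R4 ← R4 / (1807/10).
R1 ← R1 + 173/10·R4.
R2 ← R2 − 97/5·R4.
R3 ← R3 + 64/5·R4.
R5 ← R5 − 1159/10·R4.
R5 ← R5 / (-1443/139).
R1 ← R1 − 62/139·R5.
R2 ← R2 − 6/139·R5.
R3 ← R3 − 29/139·R5.
R4 ← R4 + 178/139·R5.
Reading off the reduced rows gives a = -7/5, b = -1/2, c = 3, d = -3, e = 1/2.

a = -7/5, b = -1/2, c = 3, d = -3, e = 1/2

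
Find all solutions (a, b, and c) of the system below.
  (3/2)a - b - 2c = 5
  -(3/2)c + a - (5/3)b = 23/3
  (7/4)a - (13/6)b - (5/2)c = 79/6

no solution

Row-reduce:
R1 ← R1 / (3/2).
R2 ← R2 − 1·R1.
R3 ← R3 − 7/4·R1.
R2 ← R2 / (-1).
R1 ← R1 + 2/3·R2.
R3 ← R3 + 1·R2.
Row 3 reduces to 0 = 3, a contradiction. The system is inconsistent.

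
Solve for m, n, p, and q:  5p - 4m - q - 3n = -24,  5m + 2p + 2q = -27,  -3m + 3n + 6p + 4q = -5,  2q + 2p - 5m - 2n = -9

m = -3, n = 6, p = -4, q = -2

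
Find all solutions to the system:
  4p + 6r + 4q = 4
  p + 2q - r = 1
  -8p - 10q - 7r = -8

Row-reduce:
R1 ← R1 / (4).
R2 ← R2 − 1·R1.
R3 ← R3 + 8·R1.
R1 ← R1 − 1·R2.
R3 ← R3 + 2·R2.
Rank is 2 with 3 unknowns, leaving r free.

infinitely many solutions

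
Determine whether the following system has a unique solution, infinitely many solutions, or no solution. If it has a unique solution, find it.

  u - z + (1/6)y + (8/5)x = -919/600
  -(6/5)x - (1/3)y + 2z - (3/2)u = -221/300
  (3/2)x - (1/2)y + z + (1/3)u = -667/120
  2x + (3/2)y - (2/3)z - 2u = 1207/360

x = -7/5, y = 1/4, z = -8/3, u = -2

Row-reduce the augmented matrix:
R1 ← R1 / (8/5).
R2 ← R2 + 6/5·R1.
R3 ← R3 − 3/2·R1.
R4 ← R4 − 2·R1.
R2 ← R2 / (-5/24).
R1 ← R1 − 5/48·R2.
R3 ← R3 + 21/32·R2.
R4 ← R4 − 31/24·R2.
R3 ← R3 / (-2).
R2 ← R2 + 6·R3.
R4 ← R4 − 25/3·R3.
R4 ← R4 / (-413/720).
R1 ← R1 − 1/4·R4.
R2 ← R2 + 67/40·R4.
R3 ← R3 + 211/240·R4.
Reading off the reduced rows gives x = -7/5, y = 1/4, z = -8/3, u = -2.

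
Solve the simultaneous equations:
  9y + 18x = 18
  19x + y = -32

x = -2, y = 6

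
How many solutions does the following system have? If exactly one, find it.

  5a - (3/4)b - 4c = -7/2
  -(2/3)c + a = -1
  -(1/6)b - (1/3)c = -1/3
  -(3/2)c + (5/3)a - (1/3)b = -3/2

no solution

Row-reduce:
R1 ← R1 / (5).
R2 ← R2 − 1·R1.
R4 ← R4 − 5/3·R1.
R2 ← R2 / (3/20).
R1 ← R1 + 3/20·R2.
R3 ← R3 + 1/6·R2.
R4 ← R4 + 1/12·R2.
R3 ← R3 / (-5/27).
R1 ← R1 + 2/3·R3.
R2 ← R2 − 8/9·R3.
R4 ← R4 + 5/54·R3.
Row 4 reduces to 0 = -1/6, a contradiction. The system is inconsistent.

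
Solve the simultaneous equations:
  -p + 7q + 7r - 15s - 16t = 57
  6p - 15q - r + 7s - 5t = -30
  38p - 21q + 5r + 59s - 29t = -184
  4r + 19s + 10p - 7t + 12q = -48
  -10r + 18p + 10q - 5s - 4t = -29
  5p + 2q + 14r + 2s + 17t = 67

no solution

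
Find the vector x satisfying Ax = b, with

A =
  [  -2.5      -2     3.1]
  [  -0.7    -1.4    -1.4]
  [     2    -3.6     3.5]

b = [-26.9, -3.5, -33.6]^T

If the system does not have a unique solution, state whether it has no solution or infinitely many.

Row-reduce the augmented matrix:
R1 ← R1 / (-5/2).
R2 ← R2 + 7/10·R1.
R3 ← R3 − 2·R1.
R2 ← R2 / (-21/25).
R1 ← R1 − 4/5·R2.
R3 ← R3 + 26/5·R2.
R3 ← R3 / (1001/50).
R1 ← R1 + 17/5·R3.
R2 ← R2 − 27/10·R3.
Reading off the reduced rows gives x_1 = 1, x_2 = 6, x_3 = -4.

x_1 = 1, x_2 = 6, x_3 = -4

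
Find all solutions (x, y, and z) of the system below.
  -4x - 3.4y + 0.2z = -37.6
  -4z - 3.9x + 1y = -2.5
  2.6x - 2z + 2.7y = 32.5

Row-reduce the augmented matrix:
R1 ← R1 / (-4).
R2 ← R2 + 39/10·R1.
R3 ← R3 − 13/5·R1.
R2 ← R2 / (863/200).
R1 ← R1 − 17/20·R2.
R3 ← R3 − 49/100·R2.
R3 ← R3 / (-12027/8630).
R1 ← R1 − 670/863·R3.
R2 ← R2 + 839/863·R3.
Reading off the reduced rows gives x = 5, y = 5, z = -3.

x = 5, y = 5, z = -3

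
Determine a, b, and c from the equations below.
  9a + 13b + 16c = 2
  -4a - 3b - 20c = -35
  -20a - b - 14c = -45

a = 1, b = -3, c = 2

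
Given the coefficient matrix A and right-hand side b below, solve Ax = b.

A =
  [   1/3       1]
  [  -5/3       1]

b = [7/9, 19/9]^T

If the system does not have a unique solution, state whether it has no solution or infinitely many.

x_1 = -2/3, x_2 = 1

From equation 1: x_2 = 7/9 − 1/3·x_1.
Substitute into equation 2 and solve: x_1 = -2/3.
Then x_2 = 1.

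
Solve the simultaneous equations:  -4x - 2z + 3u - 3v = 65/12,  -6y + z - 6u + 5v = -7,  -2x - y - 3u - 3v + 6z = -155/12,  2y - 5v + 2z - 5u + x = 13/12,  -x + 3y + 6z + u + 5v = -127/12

Row-reduce the augmented matrix:
R1 ← R1 / (-4).
R3 ← R3 + 2·R1.
R4 ← R4 − 1·R1.
R5 ← R5 + 1·R1.
R2 ← R2 / (-6).
R3 ← R3 + 1·R2.
R4 ← R4 − 2·R2.
R5 ← R5 − 3·R2.
R3 ← R3 / (41/6).
R1 ← R1 − 1/2·R3.
R2 ← R2 + 1/6·R3.
R4 ← R4 − 11/6·R3.
R5 ← R5 − 7·R3.
R4 ← R4 / (-871/164).
R1 ← R1 + 81/164·R4.
R2 ← R2 − 75/82·R4.
R3 ← R3 + 21/41·R4.
R5 ← R5 − 137/164·R4.
R5 ← R5 / (8794/871).
R1 ← R1 − 1082/871·R5.
R2 ← R2 + 1294/871·R5.
R3 ← R3 + 7/871·R5.
R4 ← R4 − 567/871·R5.
Reading off the reduced rows gives x = -2/3, y = 3/2, z = -5/2, u = -3/4, v = 0.

x = -2/3, y = 3/2, z = -5/2, u = -3/4, v = 0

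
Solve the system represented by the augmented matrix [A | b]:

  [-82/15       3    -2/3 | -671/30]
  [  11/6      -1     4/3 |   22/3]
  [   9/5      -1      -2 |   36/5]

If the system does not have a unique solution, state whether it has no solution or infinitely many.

Row-reduce:
R1 ← R1 / (-82/15).
R2 ← R2 − 11/6·R1.
R3 ← R3 − 9/5·R1.
R2 ← R2 / (1/164).
R1 ← R1 + 45/82·R2.
R3 ← R3 + 1/82·R2.
Row 3 reduces to 0 = -1/2, a contradiction. The system is inconsistent.

no solution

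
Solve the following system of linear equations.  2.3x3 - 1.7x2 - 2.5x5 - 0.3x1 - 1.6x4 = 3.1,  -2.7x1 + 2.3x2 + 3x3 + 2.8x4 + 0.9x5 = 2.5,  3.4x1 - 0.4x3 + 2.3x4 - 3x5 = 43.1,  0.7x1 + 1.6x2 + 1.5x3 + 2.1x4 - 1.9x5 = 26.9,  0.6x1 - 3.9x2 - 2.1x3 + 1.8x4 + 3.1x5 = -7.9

Row-reduce the augmented matrix:
R1 ← R1 / (-3/10).
R2 ← R2 + 27/10·R1.
R3 ← R3 − 17/5·R1.
R4 ← R4 − 7/10·R1.
R5 ← R5 − 3/5·R1.
R2 ← R2 / (88/5).
R1 ← R1 − 17/3·R2.
R3 ← R3 + 289/15·R2.
R4 ← R4 + 71/30·R2.
R5 ← R5 + 73/10·R2.
R3 ← R3 / (16607/2640).
R1 ← R1 + 1039/528·R3.
R2 ← R2 + 177/176·R3.
R4 ← R4 − 23689/5280·R3.
R5 ← R5 + 8521/1760·R3.
R4 ← R4 / (-483889/332140).
R1 ← R1 − 24329/33214·R4.
R2 ← R2 − 48365/33214·R4.
R3 ← R3 − 7908/16607·R4.
R5 ← R5 − 2670249/332140·R4.
R5 ← R5 / (2887819/4838890).
R1 ← R1 + 602523/483889·R5.
R2 ← R2 + 45100/483889·R5.
R3 ← R3 + 520298/483889·R5.
R4 ← R4 − 169040/483889·R5.
Reading off the reduced rows gives x1 = 6, x2 = 1, x3 = 2, x4 = 5, x5 = -4.

x1 = 6, x2 = 1, x3 = 2, x4 = 5, x5 = -4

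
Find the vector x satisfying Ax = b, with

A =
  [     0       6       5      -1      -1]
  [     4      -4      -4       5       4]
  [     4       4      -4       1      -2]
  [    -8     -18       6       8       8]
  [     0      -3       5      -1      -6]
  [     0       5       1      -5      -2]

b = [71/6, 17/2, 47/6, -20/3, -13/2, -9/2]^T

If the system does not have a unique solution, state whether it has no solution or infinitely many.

x_1 = 1, x_2 = 5/3, x_3 = 1, x_4 = 5/2, x_5 = 2/3

Row-reduce the augmented matrix:
Swap R1 and R2.
R1 ← R1 / (4).
R3 ← R3 − 4·R1.
R4 ← R4 + 8·R1.
R2 ← R2 / (6).
R1 ← R1 + 1·R2.
R3 ← R3 − 8·R2.
R4 ← R4 + 26·R2.
R5 ← R5 + 3·R2.
R6 ← R6 − 5·R2.
R3 ← R3 / (-20/3).
R1 ← R1 + 1/6·R3.
R2 ← R2 − 5/6·R3.
R4 ← R4 − 59/3·R3.
R5 ← R5 − 15/2·R3.
R6 ← R6 + 19/6·R3.
R4 ← R4 / (29/5).
R1 ← R1 − 23/20·R4.
R2 ← R2 + 1/2·R4.
R3 ← R3 − 2/5·R4.
R5 ← R5 + 9/2·R4.
R6 ← R6 + 29/10·R4.
R5 ← R5 / (-388/29).
R1 ← R1 − 317/232·R5.
R2 ← R2 + 27/29·R5.
R3 ← R3 − 49/58·R5.
R4 ← R4 + 21/58·R5.
R6 reduces to 0 = 0, so the extra equation is consistent.
Reading off the reduced rows gives x_1 = 1, x_2 = 5/3, x_3 = 1, x_4 = 5/2, x_5 = 2/3.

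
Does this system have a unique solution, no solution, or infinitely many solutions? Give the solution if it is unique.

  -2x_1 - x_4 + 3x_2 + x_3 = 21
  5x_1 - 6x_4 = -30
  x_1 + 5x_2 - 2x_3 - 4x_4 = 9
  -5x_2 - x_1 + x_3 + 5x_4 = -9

x_1 = -6, x_2 = 3, x_3 = 0, x_4 = 0

Row-reduce the augmented matrix:
R1 ← R1 / (-2).
R2 ← R2 − 5·R1.
R3 ← R3 − 1·R1.
R4 ← R4 + 1·R1.
R2 ← R2 / (15/2).
R1 ← R1 + 3/2·R2.
R3 ← R3 − 13/2·R2.
R4 ← R4 + 13/2·R2.
R3 ← R3 / (-11/3).
R2 ← R2 − 1/3·R3.
R4 ← R4 − 8/3·R3.
R4 ← R4 / (12/55).
R1 ← R1 + 6/5·R4.
R2 ← R2 + 48/55·R4.
R3 ← R3 + 43/55·R4.
Reading off the reduced rows gives x_1 = -6, x_2 = 3, x_3 = 0, x_4 = 0.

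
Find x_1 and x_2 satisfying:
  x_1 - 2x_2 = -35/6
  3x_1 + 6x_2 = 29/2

x_1 = -1/2, x_2 = 8/3

Row-reduce the augmented matrix:
R2 ← R2 − 3·R1.
R2 ← R2 / (12).
R1 ← R1 + 2·R2.
Reading off the reduced rows gives x_1 = -1/2, x_2 = 8/3.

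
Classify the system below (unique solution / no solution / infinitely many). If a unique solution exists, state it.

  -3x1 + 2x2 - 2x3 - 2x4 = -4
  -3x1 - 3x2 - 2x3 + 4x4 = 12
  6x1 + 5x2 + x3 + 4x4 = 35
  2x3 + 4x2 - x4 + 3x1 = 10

x1 = -2, x2 = 4, x3 = 3, x4 = 6

Row-reduce the augmented matrix:
R1 ← R1 / (-3).
R2 ← R2 + 3·R1.
R3 ← R3 − 6·R1.
R4 ← R4 − 3·R1.
R2 ← R2 / (-5).
R1 ← R1 + 2/3·R2.
R3 ← R3 − 9·R2.
R4 ← R4 − 6·R2.
R3 ← R3 / (-3).
R1 ← R1 − 2/3·R3.
R4 ← R4 / (21/5).
R1 ← R1 − 34/15·R4.
R2 ← R2 + 6/5·R4.
R3 ← R3 + 18/5·R4.
Reading off the reduced rows gives x1 = -2, x2 = 4, x3 = 3, x4 = 6.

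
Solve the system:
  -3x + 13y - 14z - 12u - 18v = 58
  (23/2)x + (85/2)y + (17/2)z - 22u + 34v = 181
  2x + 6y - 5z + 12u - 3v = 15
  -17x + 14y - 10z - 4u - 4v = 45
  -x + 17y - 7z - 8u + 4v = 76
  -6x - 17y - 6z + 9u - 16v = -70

Row-reduce:
R1 ← R1 / (-3).
R2 ← R2 − 23/2·R1.
R3 ← R3 − 2·R1.
R4 ← R4 + 17·R1.
R5 ← R5 + 1·R1.
R6 ← R6 + 6·R1.
R2 ← R2 / (277/3).
R1 ← R1 + 13/3·R2.
R3 ← R3 − 44/3·R2.
R4 ← R4 + 179/3·R2.
R5 ← R5 − 38/3·R2.
R6 ← R6 + 43·R2.
R3 ← R3 / (-1983/277).
R1 ← R1 − 1411/554·R3.
R2 ← R2 + 271/554·R3.
R4 ← R4 − 22241/554·R3.
R5 ← R5 − 1070/277·R3.
R6 ← R6 − 535/554·R3.
R4 ← R4 / (204374/1983).
R1 ← R1 − 12046/1983·R4.
R2 ← R2 + 3466/1983·R4.
R3 ← R3 + 4100/1983·R4.
R5 ← R5 − 26404/1983·R4.
R6 ← R6 − 6601/1983·R4.
R5 ← R5 / (695709/102187).
R1 ← R1 + 33107/102187·R5.
R2 ← R2 − 66074/102187·R5.
R3 ← R3 − 180760/102187·R5.
R4 ← R4 − 89003/408748·R5.
R6 ← R6 − 695709/408748·R5.
Row 6 reduces to 0 = 3/2, a contradiction. The system is inconsistent.

no solution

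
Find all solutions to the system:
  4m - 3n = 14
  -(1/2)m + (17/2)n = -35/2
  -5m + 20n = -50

Row-reduce:
R1 ← R1 / (4).
R2 ← R2 + 1/2·R1.
R3 ← R3 + 5·R1.
R2 ← R2 / (65/8).
R1 ← R1 + 3/4·R2.
R3 ← R3 − 65/4·R2.
Row 3 reduces to 0 = -1, a contradiction. The system is inconsistent.

no solution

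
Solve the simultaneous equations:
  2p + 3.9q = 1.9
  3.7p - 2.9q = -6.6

Row-reduce the augmented matrix:
R1 ← R1 / (2).
R2 ← R2 − 37/10·R1.
R2 ← R2 / (-2023/200).
R1 ← R1 − 39/20·R2.
Reading off the reduced rows gives p = -1, q = 1.

p = -1, q = 1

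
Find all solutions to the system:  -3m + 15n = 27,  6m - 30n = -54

infinitely many solutions

Row-reduce:
R1 ← R1 / (-3).
R2 ← R2 − 6·R1.
Rank is 1 with 2 unknowns, leaving n free.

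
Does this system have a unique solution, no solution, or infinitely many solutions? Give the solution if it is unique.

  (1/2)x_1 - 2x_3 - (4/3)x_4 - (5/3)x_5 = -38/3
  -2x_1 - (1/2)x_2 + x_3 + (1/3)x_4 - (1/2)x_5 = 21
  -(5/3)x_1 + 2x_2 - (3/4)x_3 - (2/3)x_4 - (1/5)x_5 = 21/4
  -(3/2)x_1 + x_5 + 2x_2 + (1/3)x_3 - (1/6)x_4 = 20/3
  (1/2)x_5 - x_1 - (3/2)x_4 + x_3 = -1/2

Row-reduce the augmented matrix:
R1 ← R1 / (1/2).
R2 ← R2 + 2·R1.
R3 ← R3 + 5/3·R1.
R4 ← R4 + 3/2·R1.
R5 ← R5 + 1·R1.
R2 ← R2 / (-1/2).
R3 ← R3 − 2·R2.
R4 ← R4 − 2·R2.
R3 ← R3 / (-425/12).
R1 ← R1 + 4·R3.
R2 ← R2 − 14·R3.
R4 ← R4 + 101/3·R3.
R5 ← R5 + 3·R3.
R4 ← R4 / (-2267/7650).
R1 ← R1 − 72/425·R4.
R2 ← R2 − 94/1275·R4.
R3 ← R3 − 904/1275·R4.
R5 ← R5 + 5201/2550·R4.
R5 ← R5 / (-1333/4534).
R1 ← R1 − 6638/11335·R5.
R2 ← R2 − 5033/6801·R5.
R3 ← R3 − 2500/2267·R5.
R4 ← R4 + 2092/11335·R5.
Reading off the reduced rows gives x_1 = -6, x_2 = 1, x_3 = 5, x_4 = 6, x_5 = -5.

x_1 = -6, x_2 = 1, x_3 = 5, x_4 = 6, x_5 = -5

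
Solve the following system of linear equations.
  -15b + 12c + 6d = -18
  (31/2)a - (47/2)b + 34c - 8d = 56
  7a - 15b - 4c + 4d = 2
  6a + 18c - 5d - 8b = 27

Row-reduce:
Swap R1 and R2.
R1 ← R1 / (31/2).
R3 ← R3 − 7·R1.
R4 ← R4 − 6·R1.
R2 ← R2 / (-15).
R1 ← R1 + 47/31·R2.
R3 ← R3 + 136/31·R2.
R4 ← R4 − 34/31·R2.
R3 ← R3 / (-3544/155).
R1 ← R1 − 152/155·R3.
R2 ← R2 + 4/5·R3.
R4 ← R4 − 886/155·R3.
Row 4 reduces to 0 = -1/2, a contradiction. The system is inconsistent.

no solution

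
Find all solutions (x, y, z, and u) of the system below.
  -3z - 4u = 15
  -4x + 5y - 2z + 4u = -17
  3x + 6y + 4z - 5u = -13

infinitely many solutions

Row-reduce:
Swap R1 and R2.
R1 ← R1 / (-4).
R3 ← R3 − 3·R1.
Swap R2 and R3.
R2 ← R2 / (39/4).
R1 ← R1 + 5/4·R2.
R3 ← R3 / (-3).
R1 ← R1 − 32/39·R3.
R2 ← R2 − 10/39·R3.
Rank is 3 with 4 unknowns, leaving u free.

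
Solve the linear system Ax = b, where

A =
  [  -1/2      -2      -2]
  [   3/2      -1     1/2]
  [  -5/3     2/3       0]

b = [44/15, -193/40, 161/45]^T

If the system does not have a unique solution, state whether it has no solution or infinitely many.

Row-reduce the augmented matrix:
R1 ← R1 / (-1/2).
R2 ← R2 − 3/2·R1.
R3 ← R3 + 5/3·R1.
R2 ← R2 / (-7).
R1 ← R1 − 4·R2.
R3 ← R3 − 22/3·R2.
R3 ← R3 / (19/21).
R1 ← R1 − 6/7·R3.
R2 ← R2 − 11/14·R3.
Reading off the reduced rows gives x_1 = -5/3, x_2 = 6/5, x_3 = -9/4.

x_1 = -5/3, x_2 = 6/5, x_3 = -9/4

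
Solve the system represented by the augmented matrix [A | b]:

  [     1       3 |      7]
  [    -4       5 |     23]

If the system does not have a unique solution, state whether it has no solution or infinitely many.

From equation 1: x_1 = 7 − 3·x_2.
Substitute into equation 2 and solve: x_2 = 3.
Then x_1 = -2.

x_1 = -2, x_2 = 3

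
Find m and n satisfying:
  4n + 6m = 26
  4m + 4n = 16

m = 5, n = -1

Row-reduce the augmented matrix:
R1 ← R1 / (6).
R2 ← R2 − 4·R1.
R2 ← R2 / (4/3).
R1 ← R1 − 2/3·R2.
Reading off the reduced rows gives m = 5, n = -1.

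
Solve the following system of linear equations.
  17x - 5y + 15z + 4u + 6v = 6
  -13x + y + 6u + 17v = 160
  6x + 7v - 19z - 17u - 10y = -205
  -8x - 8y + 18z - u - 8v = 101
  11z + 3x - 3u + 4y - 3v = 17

x = -6, y = 1, z = 5, u = 5, v = 3

Row-reduce the augmented matrix:
R1 ← R1 / (17).
R2 ← R2 + 13·R1.
R3 ← R3 − 6·R1.
R4 ← R4 + 8·R1.
R5 ← R5 − 3·R1.
R2 ← R2 / (-48/17).
R1 ← R1 + 5/17·R2.
R3 ← R3 + 140/17·R2.
R4 ← R4 + 176/17·R2.
R5 ← R5 − 83/17·R2.
R3 ← R3 / (-231/4).
R1 ← R1 + 5/16·R3.
R2 ← R2 + 65/16·R3.
R4 ← R4 + 17·R3.
R5 ← R5 − 451/16·R3.
R4 ← R4 / (-13261/693).
R1 ← R1 + 1291/2772·R4.
R2 ← R2 + 151/2772·R4.
R3 ← R3 − 538/693·R4.
R5 ← R5 + 2501/252·R4.
R5 ← R5 / (1055359/26522).
R1 ← R1 − 1455/26522·R5.
R2 ← R2 + 89339/26522·R5.
R3 ← R3 + 22835/13261·R5.
R4 ← R4 − 46594/13261·R5.
Reading off the reduced rows gives x = -6, y = 1, z = 5, u = 5, v = 3.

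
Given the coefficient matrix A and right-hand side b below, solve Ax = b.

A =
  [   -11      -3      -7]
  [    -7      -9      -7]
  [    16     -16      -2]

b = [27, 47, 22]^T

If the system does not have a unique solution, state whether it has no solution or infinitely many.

x_1 = -4, x_2 = -6, x_3 = 5

Row-reduce the augmented matrix:
R1 ← R1 / (-11).
R2 ← R2 + 7·R1.
R3 ← R3 − 16·R1.
R2 ← R2 / (-78/11).
R1 ← R1 − 3/11·R2.
R3 ← R3 + 224/11·R2.
R3 ← R3 / (-190/39).
R1 ← R1 − 7/13·R3.
R2 ← R2 − 14/39·R3.
Reading off the reduced rows gives x_1 = -4, x_2 = -6, x_3 = 5.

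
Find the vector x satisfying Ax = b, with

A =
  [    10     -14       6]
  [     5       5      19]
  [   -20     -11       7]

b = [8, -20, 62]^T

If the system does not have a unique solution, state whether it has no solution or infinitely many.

Row-reduce the augmented matrix:
R1 ← R1 / (10).
R2 ← R2 − 5·R1.
R3 ← R3 + 20·R1.
R2 ← R2 / (12).
R1 ← R1 + 7/5·R2.
R3 ← R3 + 39·R2.
R3 ← R3 / (71).
R1 ← R1 − 37/15·R3.
R2 ← R2 − 4/3·R3.
Reading off the reduced rows gives x_1 = -2, x_2 = -2, x_3 = 0.

x_1 = -2, x_2 = -2, x_3 = 0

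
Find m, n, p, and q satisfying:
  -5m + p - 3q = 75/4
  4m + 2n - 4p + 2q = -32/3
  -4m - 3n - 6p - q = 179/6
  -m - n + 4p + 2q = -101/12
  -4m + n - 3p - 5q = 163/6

m = -11/4, n = -3/2, p = -2, q = -7/3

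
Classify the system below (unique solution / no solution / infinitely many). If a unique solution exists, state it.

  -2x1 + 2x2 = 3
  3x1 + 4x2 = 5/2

x1 = -1/2, x2 = 1

Row-reduce the augmented matrix:
R1 ← R1 / (-2).
R2 ← R2 − 3·R1.
R2 ← R2 / (7).
R1 ← R1 + 1·R2.
Reading off the reduced rows gives x1 = -1/2, x2 = 1.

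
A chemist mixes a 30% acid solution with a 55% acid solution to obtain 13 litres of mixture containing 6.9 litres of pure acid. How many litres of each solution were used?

Let a = litres of solution A, b = litres of solution B.
  a + b = 13
  (11/20)b + (3/10)a = 69/10
From equation 1: a = 13 − b.
Substitute into equation 2 and solve: b = 12.
Then a = 1.

litres of solution A: 1, litres of solution B: 12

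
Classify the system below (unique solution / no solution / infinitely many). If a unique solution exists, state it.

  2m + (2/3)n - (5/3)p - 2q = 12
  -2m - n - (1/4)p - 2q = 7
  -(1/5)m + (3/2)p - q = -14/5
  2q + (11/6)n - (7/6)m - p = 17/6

m = -1, n = 2, p = -4, q = -3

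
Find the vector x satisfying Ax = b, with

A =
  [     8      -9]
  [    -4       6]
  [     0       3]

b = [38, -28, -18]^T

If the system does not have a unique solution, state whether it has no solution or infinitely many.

Row-reduce the augmented matrix:
R1 ← R1 / (8).
R2 ← R2 + 4·R1.
R2 ← R2 / (3/2).
R1 ← R1 + 9/8·R2.
R3 ← R3 − 3·R2.
R3 reduces to 0 = 0, so the extra equation is consistent.
Reading off the reduced rows gives x_1 = -2, x_2 = -6.

x_1 = -2, x_2 = -6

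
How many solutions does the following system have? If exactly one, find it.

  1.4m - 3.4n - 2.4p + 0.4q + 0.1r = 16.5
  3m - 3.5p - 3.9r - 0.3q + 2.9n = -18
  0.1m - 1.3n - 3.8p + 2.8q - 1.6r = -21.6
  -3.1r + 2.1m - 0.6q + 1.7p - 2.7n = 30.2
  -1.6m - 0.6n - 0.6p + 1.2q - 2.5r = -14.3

m = 4, n = -6, p = 3, q = -6, r = 1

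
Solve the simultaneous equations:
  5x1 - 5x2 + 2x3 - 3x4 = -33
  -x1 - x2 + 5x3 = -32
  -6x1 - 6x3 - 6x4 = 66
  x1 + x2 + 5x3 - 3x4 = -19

x1 = -2, x2 = 4, x3 = -6, x4 = -3

Row-reduce the augmented matrix:
R1 ← R1 / (5).
R2 ← R2 + 1·R1.
R3 ← R3 + 6·R1.
R4 ← R4 − 1·R1.
R2 ← R2 / (-2).
R1 ← R1 + 1·R2.
R3 ← R3 + 6·R2.
R4 ← R4 − 2·R2.
R3 ← R3 / (-99/5).
R1 ← R1 + 23/10·R3.
R2 ← R2 + 27/10·R3.
R4 ← R4 − 10·R3.
R4 ← R4 / (-229/33).
R1 ← R1 − 20/33·R4.
R2 ← R2 − 15/11·R4.
R3 ← R3 − 13/33·R4.
Reading off the reduced rows gives x1 = -2, x2 = 4, x3 = -6, x4 = -3.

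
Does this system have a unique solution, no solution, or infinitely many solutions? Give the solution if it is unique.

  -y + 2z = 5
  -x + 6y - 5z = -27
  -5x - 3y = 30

x = -3, y = -5, z = 0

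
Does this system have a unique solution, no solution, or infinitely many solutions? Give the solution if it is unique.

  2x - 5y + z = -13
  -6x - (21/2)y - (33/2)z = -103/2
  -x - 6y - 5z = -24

no solution

Row-reduce:
R1 ← R1 / (2).
R2 ← R2 + 6·R1.
R3 ← R3 + 1·R1.
R2 ← R2 / (-51/2).
R1 ← R1 + 5/2·R2.
R3 ← R3 + 17/2·R2.
Row 3 reduces to 0 = -1/3, a contradiction. The system is inconsistent.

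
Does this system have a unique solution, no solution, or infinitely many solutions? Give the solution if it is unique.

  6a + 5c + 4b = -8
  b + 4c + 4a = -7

infinitely many solutions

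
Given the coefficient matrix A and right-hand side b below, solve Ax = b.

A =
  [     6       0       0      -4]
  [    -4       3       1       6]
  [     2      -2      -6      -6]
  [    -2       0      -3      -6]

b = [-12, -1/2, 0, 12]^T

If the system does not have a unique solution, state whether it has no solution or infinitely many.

Row-reduce the augmented matrix:
R1 ← R1 / (6).
R2 ← R2 + 4·R1.
R3 ← R3 − 2·R1.
R4 ← R4 + 2·R1.
R2 ← R2 / (3).
R3 ← R3 + 2·R2.
R3 ← R3 / (-16/3).
R2 ← R2 − 1/3·R3.
R4 ← R4 + 3·R3.
R4 ← R4 / (-143/24).
R1 ← R1 + 2/3·R4.
R2 ← R2 − 23/24·R4.
R3 ← R3 − 11/24·R4.
Reading off the reduced rows gives x_1 = -3, x_2 = -3/2, x_3 = 1, x_4 = -3/2.

x_1 = -3, x_2 = -3/2, x_3 = 1, x_4 = -3/2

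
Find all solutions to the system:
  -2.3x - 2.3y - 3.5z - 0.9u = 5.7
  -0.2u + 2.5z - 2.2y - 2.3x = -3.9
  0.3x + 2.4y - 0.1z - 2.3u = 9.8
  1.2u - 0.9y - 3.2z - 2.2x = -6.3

Row-reduce the augmented matrix:
R1 ← R1 / (-23/10).
R2 ← R2 + 23/10·R1.
R3 ← R3 − 3/10·R1.
R4 ← R4 + 11/5·R1.
R2 ← R2 / (1/10).
R1 ← R1 − 1·R2.
R3 ← R3 − 21/10·R2.
R4 ← R4 − 13/10·R2.
R3 ← R3 / (-14554/115).
R1 ← R1 + 1345/23·R3.
R2 ← R2 − 60·R3.
R4 ← R4 + 8953/115·R3.
R4 ← R4 / (101609/29108).
R1 ← R1 − 37863/29108·R4.
R2 ← R2 + 8116/7277·R4.
R3 ← R3 − 3937/29108·R4.
Reading off the reduced rows gives x = 2, y = -1, z = -1, u = -5.

x = 2, y = -1, z = -1, u = -5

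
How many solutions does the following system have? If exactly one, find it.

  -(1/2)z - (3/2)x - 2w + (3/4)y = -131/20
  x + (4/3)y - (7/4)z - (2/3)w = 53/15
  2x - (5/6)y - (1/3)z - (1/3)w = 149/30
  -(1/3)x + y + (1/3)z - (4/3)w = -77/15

Row-reduce the augmented matrix:
R1 ← R1 / (-3/2).
R2 ← R2 − 1·R1.
R3 ← R3 − 2·R1.
R4 ← R4 + 1/3·R1.
R2 ← R2 / (11/6).
R1 ← R1 + 1/2·R2.
R3 ← R3 − 1/6·R2.
R4 ← R4 − 5/6·R2.
R3 ← R3 / (-107/132).
R1 ← R1 + 31/132·R3.
R2 ← R2 + 25/22·R3.
R4 ← R4 − 551/396·R3.
R4 ← R4 / (-4639/963).
R1 ← R1 − 515/321·R4.
R2 ← R2 − 306/107·R4.
R3 ← R3 − 372/107·R4.
Reading off the reduced rows gives x = 2, y = -1, z = -12/5, w = 2.

x = 2, y = -1, z = -12/5, w = 2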